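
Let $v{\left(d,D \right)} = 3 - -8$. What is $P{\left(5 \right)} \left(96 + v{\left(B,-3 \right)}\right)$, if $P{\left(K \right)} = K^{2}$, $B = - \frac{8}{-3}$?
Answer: $2675$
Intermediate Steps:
$B = \frac{8}{3}$ ($B = \left(-8\right) \left(- \frac{1}{3}\right) = \frac{8}{3} \approx 2.6667$)
$v{\left(d,D \right)} = 11$ ($v{\left(d,D \right)} = 3 + 8 = 11$)
$P{\left(5 \right)} \left(96 + v{\left(B,-3 \right)}\right) = 5^{2} \left(96 + 11\right) = 25 \cdot 107 = 2675$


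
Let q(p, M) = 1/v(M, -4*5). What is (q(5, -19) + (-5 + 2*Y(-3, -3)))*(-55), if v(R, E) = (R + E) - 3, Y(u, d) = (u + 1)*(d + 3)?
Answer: 11605/42 ≈ 276.31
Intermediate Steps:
Y(u, d) = (1 + u)*(3 + d)
v(R, E) = -3 + E + R (v(R, E) = (E + R) - 3 = -3 + E + R)
q(p, M) = 1/(-23 + M) (q(p, M) = 1/(-3 - 4*5 + M) = 1/(-3 - 20 + M) = 1/(-23 + M))
(q(5, -19) + (-5 + 2*Y(-3, -3)))*(-55) = (1/(-23 - 19) + (-5 + 2*(3 - 3 + 3*(-3) - 3*(-3))))*(-55) = (1/(-42) + (-5 + 2*(3 - 3 - 9 + 9)))*(-55) = (-1/42 + (-5 + 2*0))*(-55) = (-1/42 + (-5 + 0))*(-55) = (-1/42 - 5)*(-55) = -211/42*(-55) = 11605/42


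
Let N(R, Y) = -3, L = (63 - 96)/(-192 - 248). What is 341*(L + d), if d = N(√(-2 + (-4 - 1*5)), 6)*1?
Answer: -39897/40 ≈ -997.42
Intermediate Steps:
L = 3/40 (L = -33/(-440) = -33*(-1/440) = 3/40 ≈ 0.075000)
d = -3 (d = -3*1 = -3)
341*(L + d) = 341*(3/40 - 3) = 341*(-117/40) = -39897/40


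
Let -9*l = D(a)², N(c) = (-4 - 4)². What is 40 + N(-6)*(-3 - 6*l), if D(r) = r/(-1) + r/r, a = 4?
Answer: 232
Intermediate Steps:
N(c) = 64 (N(c) = (-8)² = 64)
D(r) = 1 - r (D(r) = r*(-1) + 1 = -r + 1 = 1 - r)
l = -1 (l = -(1 - 1*4)²/9 = -(1 - 4)²/9 = -⅑*(-3)² = -⅑*9 = -1)
40 + N(-6)*(-3 - 6*l) = 40 + 64*(-3 - 6*(-1)) = 40 + 64*(-3 + 6) = 40 + 64*3 = 40 + 192 = 232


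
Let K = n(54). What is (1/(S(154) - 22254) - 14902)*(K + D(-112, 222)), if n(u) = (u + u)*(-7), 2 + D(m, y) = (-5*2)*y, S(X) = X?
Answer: 490378625289/11050 ≈ 4.4378e+7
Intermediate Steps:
D(m, y) = -2 - 10*y (D(m, y) = -2 + (-5*2)*y = -2 - 10*y)
n(u) = -14*u (n(u) = (2*u)*(-7) = -14*u)
K = -756 (K = -14*54 = -756)
(1/(S(154) - 22254) - 14902)*(K + D(-112, 222)) = (1/(154 - 22254) - 14902)*(-756 + (-2 - 10*222)) = (1/(-22100) - 14902)*(-756 + (-2 - 2220)) = (-1/22100 - 14902)*(-756 - 2222) = -329334201/22100*(-2978) = 490378625289/11050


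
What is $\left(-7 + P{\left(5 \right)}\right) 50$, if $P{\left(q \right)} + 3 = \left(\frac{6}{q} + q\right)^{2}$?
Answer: $1422$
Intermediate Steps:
$P{\left(q \right)} = -3 + \left(q + \frac{6}{q}\right)^{2}$ ($P{\left(q \right)} = -3 + \left(\frac{6}{q} + q\right)^{2} = -3 + \left(q + \frac{6}{q}\right)^{2}$)
$\left(-7 + P{\left(5 \right)}\right) 50 = \left(-7 + \left(9 + 5^{2} + \frac{36}{25}\right)\right) 50 = \left(-7 + \left(9 + 25 + 36 \cdot \frac{1}{25}\right)\right) 50 = \left(-7 + \left(9 + 25 + \frac{36}{25}\right)\right) 50 = \left(-7 + \frac{886}{25}\right) 50 = \frac{711}{25} \cdot 50 = 1422$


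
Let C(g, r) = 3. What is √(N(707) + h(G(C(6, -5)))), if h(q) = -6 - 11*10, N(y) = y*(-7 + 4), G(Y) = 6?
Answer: I*√2237 ≈ 47.297*I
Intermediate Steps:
N(y) = -3*y (N(y) = y*(-3) = -3*y)
h(q) = -116 (h(q) = -6 - 110 = -116)
√(N(707) + h(G(C(6, -5)))) = √(-3*707 - 116) = √(-2121 - 116) = √(-2237) = I*√2237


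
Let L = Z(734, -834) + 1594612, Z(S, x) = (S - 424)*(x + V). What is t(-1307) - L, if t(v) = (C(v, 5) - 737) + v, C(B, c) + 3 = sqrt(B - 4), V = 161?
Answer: -1388029 + I*sqrt(1311) ≈ -1.388e+6 + 36.208*I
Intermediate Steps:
Z(S, x) = (-424 + S)*(161 + x) (Z(S, x) = (S - 424)*(x + 161) = (-424 + S)*(161 + x))
C(B, c) = -3 + sqrt(-4 + B) (C(B, c) = -3 + sqrt(B - 4) = -3 + sqrt(-4 + B))
t(v) = -740 + v + sqrt(-4 + v) (t(v) = ((-3 + sqrt(-4 + v)) - 737) + v = (-740 + sqrt(-4 + v)) + v = -740 + v + sqrt(-4 + v))
L = 1385982 (L = (-68264 - 424*(-834) + 161*734 + 734*(-834)) + 1594612 = (-68264 + 353616 + 118174 - 612156) + 1594612 = -208630 + 1594612 = 1385982)
t(-1307) - L = (-740 - 1307 + sqrt(-4 - 1307)) - 1*1385982 = (-740 - 1307 + sqrt(-1311)) - 1385982 = (-740 - 1307 + I*sqrt(1311)) - 1385982 = (-2047 + I*sqrt(1311)) - 1385982 = -1388029 + I*sqrt(1311)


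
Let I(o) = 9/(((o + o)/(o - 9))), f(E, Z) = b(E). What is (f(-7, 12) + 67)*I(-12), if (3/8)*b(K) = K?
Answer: 3045/8 ≈ 380.63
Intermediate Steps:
b(K) = 8*K/3
f(E, Z) = 8*E/3
I(o) = 9*(-9 + o)/(2*o) (I(o) = 9/(((2*o)/(-9 + o))) = 9/((2*o/(-9 + o))) = 9*((-9 + o)/(2*o)) = 9*(-9 + o)/(2*o))
(f(-7, 12) + 67)*I(-12) = ((8/3)*(-7) + 67)*((9/2)*(-9 - 12)/(-12)) = (-56/3 + 67)*((9/2)*(-1/12)*(-21)) = (145/3)*(63/8) = 3045/8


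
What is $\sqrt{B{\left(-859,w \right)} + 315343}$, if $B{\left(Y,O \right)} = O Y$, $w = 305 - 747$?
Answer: $\sqrt{695021} \approx 833.68$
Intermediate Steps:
$w = -442$ ($w = 305 - 747 = -442$)
$\sqrt{B{\left(-859,w \right)} + 315343} = \sqrt{\left(-442\right) \left(-859\right) + 315343} = \sqrt{379678 + 315343} = \sqrt{695021}$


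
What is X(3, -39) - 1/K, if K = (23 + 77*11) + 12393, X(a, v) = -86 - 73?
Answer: -2108818/13263 ≈ -159.00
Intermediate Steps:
X(a, v) = -159
K = 13263 (K = (23 + 847) + 12393 = 870 + 12393 = 13263)
X(3, -39) - 1/K = -159 - 1/13263 = -2108818/13263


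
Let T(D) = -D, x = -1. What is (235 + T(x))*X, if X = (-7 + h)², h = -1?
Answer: 15104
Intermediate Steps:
X = 64 (X = (-7 - 1)² = (-8)² = 64)
(235 + T(x))*X = (235 - 1*(-1))*64 = (235 + 1)*64 = 236*64 = 15104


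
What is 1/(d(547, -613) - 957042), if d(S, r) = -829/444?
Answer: -444/424927477 ≈ -1.0449e-6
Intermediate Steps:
d(S, r) = -829/444 (d(S, r) = -829*1/444 = -829/444)
1/(d(547, -613) - 957042) = 1/(-829/444 - 957042) = 1/(-424927477/444) = -444/424927477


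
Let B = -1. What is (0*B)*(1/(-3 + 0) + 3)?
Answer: 0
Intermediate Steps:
(0*B)*(1/(-3 + 0) + 3) = (0*(-1))*(1/(-3 + 0) + 3) = 0*(1/(-3) + 3) = 0*(-⅓ + 3) = 0*(8/3) = 0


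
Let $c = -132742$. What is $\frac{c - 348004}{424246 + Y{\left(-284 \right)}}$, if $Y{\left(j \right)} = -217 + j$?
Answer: $- \frac{68678}{60535} \approx -1.1345$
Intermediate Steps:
$\frac{c - 348004}{424246 + Y{\left(-284 \right)}} = \frac{-132742 - 348004}{424246 - 501} = - \frac{480746}{424246 - 501} = - \frac{480746}{423745} = \left(-480746\right) \frac{1}{423745} = - \frac{68678}{60535}$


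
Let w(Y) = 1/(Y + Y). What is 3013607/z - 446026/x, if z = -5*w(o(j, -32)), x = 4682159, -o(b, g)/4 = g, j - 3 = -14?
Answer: -3612207909433458/23410795 ≈ -1.5430e+8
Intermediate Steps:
j = -11 (j = 3 - 14 = -11)
o(b, g) = -4*g
w(Y) = 1/(2*Y)
z = -5/256 (z = -5/(2*((-4*(-32)))) = -5/(2*128) = -5*1/256 = -5/256 ≈ -0.019531)
3013607/z - 446026/x = 3013607/(-5/256) - 446026/4682159 = 3013607*(-256/5) - 446026*1/4682159 = -771483392/5 - 446026/4682159 = -3612207909433458/23410795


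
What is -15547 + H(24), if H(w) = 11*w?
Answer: -15283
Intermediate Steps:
-15547 + H(24) = -15547 + 11*24 = -15547 + 264 = -15283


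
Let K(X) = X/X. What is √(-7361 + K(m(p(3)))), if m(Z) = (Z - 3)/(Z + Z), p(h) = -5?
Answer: 8*I*√115 ≈ 85.79*I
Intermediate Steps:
m(Z) = (-3 + Z)/(2*Z) (m(Z) = (-3 + Z)/((2*Z)) = (-3 + Z)*(1/(2*Z)) = (-3 + Z)/(2*Z))
K(X) = 1
√(-7361 + K(m(p(3)))) = √(-7361 + 1) = √(-7360) = 8*I*√115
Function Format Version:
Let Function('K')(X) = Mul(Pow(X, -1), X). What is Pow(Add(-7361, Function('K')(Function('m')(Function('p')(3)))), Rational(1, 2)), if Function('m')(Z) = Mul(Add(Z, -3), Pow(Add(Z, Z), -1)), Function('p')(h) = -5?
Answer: Mul(8, I, Pow(115, Rational(1, 2))) ≈ Mul(85.790, I)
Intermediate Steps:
Function('m')(Z) = Mul(Rational(1, 2), Pow(Z, -1), Add(-3, Z)) (Function('m')(Z) = Mul(Add(-3, Z), Pow(Mul(2, Z), -1)) = Mul(Add(-3, Z), Mul(Rational(1, 2), Pow(Z, -1))) = Mul(Rational(1, 2), Pow(Z, -1), Add(-3, Z)))
Function('K')(X) = 1
Pow(Add(-7361, Function('K')(Function('m')(Function('p')(3)))), Rational(1, 2)) = Pow(Add(-7361, 1), Rational(1, 2)) = Pow(-7360, Rational(1, 2)) = Mul(8, I, Pow(115, Rational(1, 2)))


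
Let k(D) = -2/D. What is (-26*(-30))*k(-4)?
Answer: 390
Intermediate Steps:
(-26*(-30))*k(-4) = (-26*(-30))*(-2/(-4)) = 780*(-2*(-¼)) = 780*(½) = 390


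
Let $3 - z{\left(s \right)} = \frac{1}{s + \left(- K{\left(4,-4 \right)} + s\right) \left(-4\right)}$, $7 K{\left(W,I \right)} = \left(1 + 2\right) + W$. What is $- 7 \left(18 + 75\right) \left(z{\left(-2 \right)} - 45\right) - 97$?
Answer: $\frac{273101}{10} \approx 27310.0$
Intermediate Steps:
$K{\left(W,I \right)} = \frac{3}{7} + \frac{W}{7}$ ($K{\left(W,I \right)} = \frac{\left(1 + 2\right) + W}{7} = \frac{3 + W}{7} = \frac{3}{7} + \frac{W}{7}$)
$z{\left(s \right)} = 3 - \frac{1}{4 - 3 s}$ ($z{\left(s \right)} = 3 - \frac{1}{s + \left(- (\frac{3}{7} + \frac{1}{7} \cdot 4) + s\right) \left(-4\right)} = 3 - \frac{1}{s + \left(- (\frac{3}{7} + \frac{4}{7}) + s\right) \left(-4\right)} = 3 - \frac{1}{s + \left(\left(-1\right) 1 + s\right) \left(-4\right)} = 3 - \frac{1}{s + \left(-1 + s\right) \left(-4\right)} = 3 - \frac{1}{s - \left(-4 + 4 s\right)} = 3 - \frac{1}{4 - 3 s}$)
$- 7 \left(18 + 75\right) \left(z{\left(-2 \right)} - 45\right) - 97 = - 7 \left(18 + 75\right) \left(\frac{-11 + 9 \left(-2\right)}{-4 + 3 \left(-2\right)} - 45\right) - 97 = - 7 \cdot 93 \left(\frac{-11 - 18}{-4 - 6} - 45\right) - 97 = - 7 \cdot 93 \left(\frac{1}{-10} \left(-29\right) - 45\right) - 97 = - 7 \cdot 93 \left(\left(- \frac{1}{10}\right) \left(-29\right) - 45\right) - 97 = - 7 \cdot 93 \left(\frac{29}{10} - 45\right) - 97 = - 7 \cdot 93 \left(- \frac{421}{10}\right) - 97 = \left(-7\right) \left(- \frac{39153}{10}\right) - 97 = \frac{274071}{10} - 97 = \frac{273101}{10}$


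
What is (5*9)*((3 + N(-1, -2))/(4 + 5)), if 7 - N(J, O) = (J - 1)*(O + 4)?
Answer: 70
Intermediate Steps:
N(J, O) = 7 - (-1 + J)*(4 + O) (N(J, O) = 7 - (J - 1)*(O + 4) = 7 - (-1 + J)*(4 + O))
(5*9)*((3 + N(-1, -2))/(4 + 5)) = (5*9)*((3 + (11 - 2 - 4*(-1) - 1*(-1)*(-2)))/(4 + 5)) = 45*((3 + (11 - 2 + 4 - 2))/9) = 45*((3 + 11)*(1/9)) = 45*(14*(1/9)) = 45*(14/9) = 70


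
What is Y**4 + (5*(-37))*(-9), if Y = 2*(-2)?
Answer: 1921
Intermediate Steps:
Y = -4
Y**4 + (5*(-37))*(-9) = (-4)**4 + (5*(-37))*(-9) = 256 - 185*(-9) = 256 + 1665 = 1921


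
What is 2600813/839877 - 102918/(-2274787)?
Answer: 353102003701/112384781247 ≈ 3.1419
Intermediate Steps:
2600813/839877 - 102918/(-2274787) = 2600813*(1/839877) - 102918*(-1/2274787) = 2600813/839877 + 6054/133811 = 353102003701/112384781247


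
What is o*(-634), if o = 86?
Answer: -54524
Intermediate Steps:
o*(-634) = 86*(-634) = -54524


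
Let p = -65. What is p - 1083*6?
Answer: -6563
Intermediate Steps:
p - 1083*6 = -65 - 1083*6 = -65 - 57*114 = -65 - 6498 = -6563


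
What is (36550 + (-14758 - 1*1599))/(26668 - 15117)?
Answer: 20193/11551 ≈ 1.7482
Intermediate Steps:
(36550 + (-14758 - 1*1599))/(26668 - 15117) = (36550 + (-14758 - 1599))/11551 = (36550 - 16357)*(1/11551) = 20193*(1/11551) = 20193/11551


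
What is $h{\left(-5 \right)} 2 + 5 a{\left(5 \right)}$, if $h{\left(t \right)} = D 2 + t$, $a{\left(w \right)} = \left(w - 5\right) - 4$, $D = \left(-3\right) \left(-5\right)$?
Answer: $30$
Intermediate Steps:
$D = 15$
$a{\left(w \right)} = -9 + w$ ($a{\left(w \right)} = \left(-5 + w\right) - 4 = -9 + w$)
$h{\left(t \right)} = 30 + t$ ($h{\left(t \right)} = 15 \cdot 2 + t = 30 + t$)
$h{\left(-5 \right)} 2 + 5 a{\left(5 \right)} = \left(30 - 5\right) 2 + 5 \left(-9 + 5\right) = 25 \cdot 2 + 5 \left(-4\right) = 50 - 20 = 30$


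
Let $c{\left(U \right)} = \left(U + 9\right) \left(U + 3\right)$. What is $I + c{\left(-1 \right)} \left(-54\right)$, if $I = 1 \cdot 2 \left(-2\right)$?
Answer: $-868$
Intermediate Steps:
$c{\left(U \right)} = \left(3 + U\right) \left(9 + U\right)$ ($c{\left(U \right)} = \left(9 + U\right) \left(3 + U\right) = \left(3 + U\right) \left(9 + U\right)$)
$I = -4$ ($I = 2 \left(-2\right) = -4$)
$I + c{\left(-1 \right)} \left(-54\right) = -4 + \left(27 + \left(-1\right)^{2} + 12 \left(-1\right)\right) \left(-54\right) = -4 + \left(27 + 1 - 12\right) \left(-54\right) = -4 + 16 \left(-54\right) = -4 - 864 = -868$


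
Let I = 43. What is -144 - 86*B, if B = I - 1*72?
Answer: 2350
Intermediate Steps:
B = -29 (B = 43 - 1*72 = 43 - 72 = -29)
-144 - 86*B = -144 - 86*(-29) = -144 + 2494 = 2350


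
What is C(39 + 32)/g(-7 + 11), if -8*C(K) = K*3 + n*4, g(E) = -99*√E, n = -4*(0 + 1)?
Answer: 197/1584 ≈ 0.12437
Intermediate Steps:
n = -4 (n = -4*1 = -4)
C(K) = 2 - 3*K/8 (C(K) = -(K*3 - 4*4)/8 = -(3*K - 16)/8 = -(-16 + 3*K)/8 = 2 - 3*K/8)
C(39 + 32)/g(-7 + 11) = (2 - 3*(39 + 32)/8)/((-99*√(-7 + 11))) = (2 - 3/8*71)/((-99*√4)) = (2 - 213/8)/((-99*2)) = -197/8/(-198) = -197/8*(-1/198) = 197/1584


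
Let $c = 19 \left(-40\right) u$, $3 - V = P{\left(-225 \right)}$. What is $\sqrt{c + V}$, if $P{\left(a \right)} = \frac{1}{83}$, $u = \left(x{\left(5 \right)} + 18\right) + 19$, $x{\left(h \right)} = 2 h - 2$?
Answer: $\frac{4 i \sqrt{14723951}}{83} \approx 184.92 i$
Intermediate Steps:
$x{\left(h \right)} = -2 + 2 h$
$u = 45$ ($u = \left(\left(-2 + 2 \cdot 5\right) + 18\right) + 19 = \left(\left(-2 + 10\right) + 18\right) + 19 = \left(8 + 18\right) + 19 = 26 + 19 = 45$)
$P{\left(a \right)} = \frac{1}{83}$
$V = \frac{248}{83}$ ($V = 3 - \frac{1}{83} = \frac{248}{83} \approx 2.988$)
$c = -34200$ ($c = 19 \left(-40\right) 45 = \left(-760\right) 45 = -34200$)
$\sqrt{c + V} = \sqrt{-34200 + \frac{248}{83}} = \sqrt{- \frac{2838352}{83}} = \frac{4 i \sqrt{14723951}}{83}$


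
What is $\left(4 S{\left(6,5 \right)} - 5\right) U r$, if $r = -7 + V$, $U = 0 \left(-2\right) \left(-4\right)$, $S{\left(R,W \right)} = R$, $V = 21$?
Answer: $0$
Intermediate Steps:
$U = 0$ ($U = 0 \left(-4\right) = 0$)
$r = 14$ ($r = -7 + 21 = 14$)
$\left(4 S{\left(6,5 \right)} - 5\right) U r = \left(4 \cdot 6 - 5\right) 0 \cdot 14 = \left(24 - 5\right) 0 \cdot 14 = 19 \cdot 0 \cdot 14 = 0 \cdot 14 = 0$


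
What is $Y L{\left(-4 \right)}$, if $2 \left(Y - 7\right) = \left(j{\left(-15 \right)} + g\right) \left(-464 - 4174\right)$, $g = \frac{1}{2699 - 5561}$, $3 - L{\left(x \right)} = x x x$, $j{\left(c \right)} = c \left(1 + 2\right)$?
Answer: $\frac{6670662107}{954} \approx 6.9923 \cdot 10^{6}$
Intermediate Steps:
$j{\left(c \right)} = 3 c$ ($j{\left(c \right)} = c 3 = 3 c$)
$L{\left(x \right)} = 3 - x^{3}$ ($L{\left(x \right)} = 3 - x x x = 3 - x^{2} x = 3 - x^{3}$)
$g = - \frac{1}{2862}$ ($g = \frac{1}{-2862} = - \frac{1}{2862} \approx -0.00034941$)
$Y = \frac{99562121}{954}$ ($Y = 7 + \frac{\left(3 \left(-15\right) - \frac{1}{2862}\right) \left(-464 - 4174\right)}{2} = 7 + \frac{\left(-45 - \frac{1}{2862}\right) \left(-4638\right)}{2} = 7 + \frac{\left(- \frac{128791}{2862}\right) \left(-4638\right)}{2} = 7 + \frac{1}{2} \cdot \frac{99555443}{477} = 7 + \frac{99555443}{954} = \frac{99562121}{954} \approx 1.0436 \cdot 10^{5}$)
$Y L{\left(-4 \right)} = \frac{99562121 \left(3 - \left(-4\right)^{3}\right)}{954} = \frac{99562121 \left(3 - -64\right)}{954} = \frac{99562121 \left(3 + 64\right)}{954} = \frac{99562121}{954} \cdot 67 = \frac{6670662107}{954}$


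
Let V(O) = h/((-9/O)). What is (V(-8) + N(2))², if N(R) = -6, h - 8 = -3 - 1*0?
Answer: 196/81 ≈ 2.4198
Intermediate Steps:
h = 5 (h = 8 + (-3 - 1*0) = 8 + (-3 + 0) = 8 - 3 = 5)
V(O) = -5*O/9 (V(O) = 5/((-9/O)) = 5*(-O/9) = -5*O/9)
(V(-8) + N(2))² = (-5/9*(-8) - 6)² = (40/9 - 6)² = (-14/9)² = 196/81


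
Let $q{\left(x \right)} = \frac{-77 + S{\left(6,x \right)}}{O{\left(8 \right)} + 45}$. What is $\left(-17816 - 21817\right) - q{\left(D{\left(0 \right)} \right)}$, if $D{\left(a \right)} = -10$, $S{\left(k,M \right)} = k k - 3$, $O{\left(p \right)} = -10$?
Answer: $- \frac{1387111}{35} \approx -39632.0$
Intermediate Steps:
$S{\left(k,M \right)} = -3 + k^{2}$ ($S{\left(k,M \right)} = k^{2} - 3 = -3 + k^{2}$)
$q{\left(x \right)} = - \frac{44}{35}$ ($q{\left(x \right)} = \frac{-77 - \left(3 - 6^{2}\right)}{-10 + 45} = \frac{-77 + \left(-3 + 36\right)}{35} = \left(-77 + 33\right) \frac{1}{35} = \left(-44\right) \frac{1}{35} = - \frac{44}{35}$)
$\left(-17816 - 21817\right) - q{\left(D{\left(0 \right)} \right)} = \left(-17816 - 21817\right) - - \frac{44}{35} = \left(-17816 - 21817\right) + \frac{44}{35} = -39633 + \frac{44}{35} = - \frac{1387111}{35}$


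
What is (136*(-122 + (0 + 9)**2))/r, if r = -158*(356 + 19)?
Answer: 2788/29625 ≈ 0.094110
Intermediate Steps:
r = -59250 (r = -158*375 = -59250)
(136*(-122 + (0 + 9)**2))/r = (136*(-122 + (0 + 9)**2))/(-59250) = (136*(-122 + 9**2))*(-1/59250) = (136*(-122 + 81))*(-1/59250) = (136*(-41))*(-1/59250) = -5576*(-1/59250) = 2788/29625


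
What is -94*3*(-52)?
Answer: 14664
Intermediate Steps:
-94*3*(-52) = -282*(-52) = 14664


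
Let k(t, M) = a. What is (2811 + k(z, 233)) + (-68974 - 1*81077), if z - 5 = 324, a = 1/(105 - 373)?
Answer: -39460321/268 ≈ -1.4724e+5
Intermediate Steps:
a = -1/268 (a = 1/(-268) = -1/268 ≈ -0.0037313)
z = 329 (z = 5 + 324 = 329)
k(t, M) = -1/268
(2811 + k(z, 233)) + (-68974 - 1*81077) = (2811 - 1/268) + (-68974 - 1*81077) = 753347/268 + (-68974 - 81077) = 753347/268 - 150051 = -39460321/268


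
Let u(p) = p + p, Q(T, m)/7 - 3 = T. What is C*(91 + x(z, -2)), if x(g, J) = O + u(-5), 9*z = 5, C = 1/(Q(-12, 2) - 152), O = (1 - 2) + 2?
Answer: -82/215 ≈ -0.38140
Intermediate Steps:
O = 1 (O = -1 + 2 = 1)
Q(T, m) = 21 + 7*T
C = -1/215 (C = 1/((21 + 7*(-12)) - 152) = 1/((21 - 84) - 152) = 1/(-63 - 152) = 1/(-215) = -1/215 ≈ -0.0046512)
z = 5/9 (z = (⅑)*5 = 5/9 ≈ 0.55556)
u(p) = 2*p
x(g, J) = -9 (x(g, J) = 1 + 2*(-5) = 1 - 10 = -9)
C*(91 + x(z, -2)) = -(91 - 9)/215 = -1/215*82 = -82/215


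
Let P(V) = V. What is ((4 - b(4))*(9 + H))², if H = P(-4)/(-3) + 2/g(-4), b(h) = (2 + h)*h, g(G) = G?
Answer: 348100/9 ≈ 38678.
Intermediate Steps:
b(h) = h*(2 + h)
H = ⅚ (H = -4/(-3) + 2/(-4) = -4*(-⅓) + 2*(-¼) = 4/3 - ½ = ⅚ ≈ 0.83333)
((4 - b(4))*(9 + H))² = ((4 - 4*(2 + 4))*(9 + ⅚))² = ((4 - 4*6)*(59/6))² = ((4 - 1*24)*(59/6))² = ((4 - 24)*(59/6))² = (-20*59/6)² = (-590/3)² = 348100/9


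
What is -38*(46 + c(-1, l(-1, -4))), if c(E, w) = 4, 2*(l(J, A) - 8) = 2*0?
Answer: -1900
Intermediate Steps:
l(J, A) = 8 (l(J, A) = 8 + (2*0)/2 = 8 + (½)*0 = 8 + 0 = 8)
-38*(46 + c(-1, l(-1, -4))) = -38*(46 + 4) = -38*50 = -1900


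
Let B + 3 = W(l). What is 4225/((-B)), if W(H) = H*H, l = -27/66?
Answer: 2044900/1371 ≈ 1491.5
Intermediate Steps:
l = -9/22 (l = -27*1/66 = -9/22 ≈ -0.40909)
W(H) = H²
B = -1371/484 (B = -3 + (-9/22)² = -3 + 81/484 = -1371/484 ≈ -2.8326)
4225/((-B)) = 4225/((-1*(-1371/484))) = 4225/(1371/484) = 4225*(484/1371) = 2044900/1371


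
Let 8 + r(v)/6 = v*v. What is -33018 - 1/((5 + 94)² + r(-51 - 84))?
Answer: -3932542855/119103 ≈ -33018.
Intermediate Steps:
r(v) = -48 + 6*v² (r(v) = -48 + 6*(v*v) = -48 + 6*v²)
-33018 - 1/((5 + 94)² + r(-51 - 84)) = -33018 - 1/((5 + 94)² + (-48 + 6*(-51 - 84)²)) = -33018 - 1/(99² + (-48 + 6*(-135)²)) = -33018 - 1/(9801 + (-48 + 6*18225)) = -33018 - 1/(9801 + (-48 + 109350)) = -33018 - 1/(9801 + 109302) = -33018 - 1/119103 = -3932542855/119103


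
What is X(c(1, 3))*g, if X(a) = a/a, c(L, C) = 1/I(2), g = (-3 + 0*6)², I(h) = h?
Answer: 9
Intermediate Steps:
g = 9 (g = (-3 + 0)² = (-3)² = 9)
c(L, C) = ½ (c(L, C) = 1/2 = ½)
X(a) = 1
X(c(1, 3))*g = 1*9 = 9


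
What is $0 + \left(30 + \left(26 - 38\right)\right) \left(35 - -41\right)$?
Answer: $1368$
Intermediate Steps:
$0 + \left(30 + \left(26 - 38\right)\right) \left(35 - -41\right) = 0 + \left(30 + \left(26 - 38\right)\right) \left(35 + 41\right) = 0 + \left(30 - 12\right) 76 = 0 + 18 \cdot 76 = 0 + 1368 = 1368$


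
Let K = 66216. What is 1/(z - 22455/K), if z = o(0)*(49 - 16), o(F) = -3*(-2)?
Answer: 22072/4362771 ≈ 0.0050592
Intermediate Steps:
o(F) = 6
z = 198 (z = 6*(49 - 16) = 6*33 = 198)
1/(z - 22455/K) = 1/(198 - 22455/66216) = 1/(198 - 22455*1/66216) = 1/(198 - 7485/22072) = 1/(4362771/22072) = 22072/4362771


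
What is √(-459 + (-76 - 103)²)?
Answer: √31582 ≈ 177.71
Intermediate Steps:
√(-459 + (-76 - 103)²) = √(-459 + (-179)²) = √(-459 + 32041) = √31582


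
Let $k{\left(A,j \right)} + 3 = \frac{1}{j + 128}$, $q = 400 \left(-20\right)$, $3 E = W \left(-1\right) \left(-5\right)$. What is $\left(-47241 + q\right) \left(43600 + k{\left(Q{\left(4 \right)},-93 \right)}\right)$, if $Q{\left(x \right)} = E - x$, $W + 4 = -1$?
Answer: $- \frac{84292020936}{35} \approx -2.4083 \cdot 10^{9}$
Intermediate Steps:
$W = -5$ ($W = -4 - 1 = -5$)
$E = - \frac{25}{3}$ ($E = \frac{\left(-5\right) \left(-1\right) \left(-5\right)}{3} = \frac{5 \left(-5\right)}{3} = \frac{1}{3} \left(-25\right) = - \frac{25}{3} \approx -8.3333$)
$q = -8000$
$Q{\left(x \right)} = - \frac{25}{3} - x$
$k{\left(A,j \right)} = -3 + \frac{1}{128 + j}$ ($k{\left(A,j \right)} = -3 + \frac{1}{j + 128} = -3 + \frac{1}{128 + j}$)
$\left(-47241 + q\right) \left(43600 + k{\left(Q{\left(4 \right)},-93 \right)}\right) = \left(-47241 - 8000\right) \left(43600 + \frac{-383 - -279}{128 - 93}\right) = - 55241 \left(43600 + \frac{-383 + 279}{35}\right) = - 55241 \left(43600 + \frac{1}{35} \left(-104\right)\right) = - 55241 \left(43600 - \frac{104}{35}\right) = \left(-55241\right) \frac{1525896}{35} = - \frac{84292020936}{35}$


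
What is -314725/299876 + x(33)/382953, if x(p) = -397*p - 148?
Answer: -124497940049/114838413828 ≈ -1.0841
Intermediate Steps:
x(p) = -148 - 397*p
-314725/299876 + x(33)/382953 = -314725/299876 + (-148 - 397*33)/382953 = -314725*1/299876 + (-148 - 13101)*(1/382953) = -314725/299876 - 13249*1/382953 = -314725/299876 - 13249/382953 = -124497940049/114838413828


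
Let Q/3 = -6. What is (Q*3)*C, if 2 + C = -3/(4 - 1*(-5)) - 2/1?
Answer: 234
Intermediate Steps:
Q = -18 (Q = 3*(-6) = -18)
C = -13/3 (C = -2 + (-3/(4 - 1*(-5)) - 2/1) = -2 + (-3/(4 + 5) - 2*1) = -2 + (-3/9 - 2) = -2 + (-3*⅑ - 2) = -2 + (-⅓ - 2) = -2 - 7/3 = -13/3 ≈ -4.3333)
(Q*3)*C = -18*3*(-13/3) = -54*(-13/3) = 234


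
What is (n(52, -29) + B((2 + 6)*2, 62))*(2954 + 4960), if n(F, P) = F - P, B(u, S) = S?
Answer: 1131702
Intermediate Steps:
(n(52, -29) + B((2 + 6)*2, 62))*(2954 + 4960) = ((52 - 1*(-29)) + 62)*(2954 + 4960) = ((52 + 29) + 62)*7914 = (81 + 62)*7914 = 143*7914 = 1131702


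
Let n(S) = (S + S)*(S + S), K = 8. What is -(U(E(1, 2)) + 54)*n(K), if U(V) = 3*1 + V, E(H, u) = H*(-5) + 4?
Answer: -14336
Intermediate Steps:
E(H, u) = 4 - 5*H (E(H, u) = -5*H + 4 = 4 - 5*H)
n(S) = 4*S**2 (n(S) = (2*S)*(2*S) = 4*S**2)
U(V) = 3 + V
-(U(E(1, 2)) + 54)*n(K) = -((3 + (4 - 5*1)) + 54)*4*8**2 = -((3 + (4 - 5)) + 54)*4*64 = -((3 - 1) + 54)*256 = -(2 + 54)*256 = -56*256 = -1*14336 = -14336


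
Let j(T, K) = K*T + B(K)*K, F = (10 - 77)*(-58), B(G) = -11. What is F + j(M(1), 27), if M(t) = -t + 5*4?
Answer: 4102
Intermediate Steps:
F = 3886 (F = -67*(-58) = 3886)
M(t) = 20 - t (M(t) = -t + 20 = 20 - t)
j(T, K) = -11*K + K*T (j(T, K) = K*T - 11*K = -11*K + K*T)
F + j(M(1), 27) = 3886 + 27*(-11 + (20 - 1*1)) = 3886 + 27*(-11 + (20 - 1)) = 3886 + 27*(-11 + 19) = 3886 + 27*8 = 3886 + 216 = 4102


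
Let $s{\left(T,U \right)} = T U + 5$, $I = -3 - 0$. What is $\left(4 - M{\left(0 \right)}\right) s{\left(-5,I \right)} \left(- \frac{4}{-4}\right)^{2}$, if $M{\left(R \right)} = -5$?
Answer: $180$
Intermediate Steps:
$I = -3$ ($I = -3 + 0 = -3$)
$s{\left(T,U \right)} = 5 + T U$
$\left(4 - M{\left(0 \right)}\right) s{\left(-5,I \right)} \left(- \frac{4}{-4}\right)^{2} = \left(4 - -5\right) \left(5 - -15\right) \left(- \frac{4}{-4}\right)^{2} = \left(4 + 5\right) \left(5 + 15\right) \left(\left(-4\right) \left(- \frac{1}{4}\right)\right)^{2} = 9 \cdot 20 \cdot 1^{2} = 180 \cdot 1 = 180$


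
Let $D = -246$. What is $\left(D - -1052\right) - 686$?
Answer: $120$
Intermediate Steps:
$\left(D - -1052\right) - 686 = \left(-246 - -1052\right) - 686 = \left(-246 + 1052\right) - 686 = 806 - 686 = 120$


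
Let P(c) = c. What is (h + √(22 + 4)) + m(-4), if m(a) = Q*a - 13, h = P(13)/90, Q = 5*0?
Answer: -1157/90 + √26 ≈ -7.7565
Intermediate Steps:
Q = 0
h = 13/90 ≈ 0.14444
m(a) = -13 (m(a) = 0*a - 13 = 0 - 13 = -13)
(h + √(22 + 4)) + m(-4) = (13/90 + √(22 + 4)) - 13 = (13/90 + √26) - 13 = -1157/90 + √26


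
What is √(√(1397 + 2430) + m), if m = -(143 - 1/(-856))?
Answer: √(-26195526 + 183184*√3827)/428 ≈ 9.0077*I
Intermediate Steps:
m = -122409/856 (m = -(143 - 1*(-1/856)) = -(143 + 1/856) = -1*122409/856 = -122409/856 ≈ -143.00)
√(√(1397 + 2430) + m) = √(√(1397 + 2430) - 122409/856) = √(√3827 - 122409/856) = √(-122409/856 + √3827)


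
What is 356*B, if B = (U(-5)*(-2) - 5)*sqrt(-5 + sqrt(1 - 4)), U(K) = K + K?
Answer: 5340*sqrt(-5 + I*sqrt(3)) ≈ 2038.7 + 12113.0*I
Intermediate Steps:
U(K) = 2*K
B = 15*sqrt(-5 + I*sqrt(3)) (B = ((2*(-5))*(-2) - 5)*sqrt(-5 + sqrt(1 - 4)) = (-10*(-2) - 5)*sqrt(-5 + sqrt(-3)) = (20 - 5)*sqrt(-5 + I*sqrt(3)) = 15*sqrt(-5 + I*sqrt(3)) ≈ 5.7266 + 34.026*I)
356*B = 356*(15*sqrt(-5 + I*sqrt(3))) = 5340*sqrt(-5 + I*sqrt(3))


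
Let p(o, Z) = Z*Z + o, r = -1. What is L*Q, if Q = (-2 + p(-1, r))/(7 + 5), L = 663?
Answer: -221/2 ≈ -110.50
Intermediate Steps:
p(o, Z) = o + Z² (p(o, Z) = Z² + o = o + Z²)
Q = -⅙ (Q = (-2 + (-1 + (-1)²))/(7 + 5) = (-2 + (-1 + 1))/12 = (-2 + 0)*(1/12) = -2*1/12 = -⅙ ≈ -0.16667)
L*Q = 663*(-⅙) = -221/2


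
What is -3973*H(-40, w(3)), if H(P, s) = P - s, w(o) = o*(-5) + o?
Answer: 111244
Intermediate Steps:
w(o) = -4*o (w(o) = -5*o + o = -4*o)
-3973*H(-40, w(3)) = -3973*(-40 - (-4)*3) = -3973*(-40 - 1*(-12)) = -3973*(-40 + 12) = -3973*(-28) = 111244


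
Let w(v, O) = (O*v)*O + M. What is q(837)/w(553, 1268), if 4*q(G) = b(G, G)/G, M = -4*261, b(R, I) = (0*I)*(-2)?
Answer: 0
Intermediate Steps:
b(R, I) = 0 (b(R, I) = 0*(-2) = 0)
M = -1044
w(v, O) = -1044 + v*O² (w(v, O) = (O*v)*O - 1044 = v*O² - 1044 = -1044 + v*O²)
q(G) = 0 (q(G) = (0/G)/4 = (¼)*0 = 0)
q(837)/w(553, 1268) = 0/(-1044 + 553*1268²) = 0/(-1044 + 553*1607824) = 0/(-1044 + 889126672) = 0/889125628 = 0*(1/889125628) = 0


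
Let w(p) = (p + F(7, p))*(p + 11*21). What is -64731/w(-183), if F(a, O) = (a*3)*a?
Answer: 21577/576 ≈ 37.460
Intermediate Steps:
F(a, O) = 3*a² (F(a, O) = (3*a)*a = 3*a²)
w(p) = (147 + p)*(231 + p) (w(p) = (p + 3*7²)*(p + 11*21) = (p + 3*49)*(p + 231) = (p + 147)*(231 + p) = (147 + p)*(231 + p))
-64731/w(-183) = -64731/(33957 + (-183)² + 378*(-183)) = -64731/(33957 + 33489 - 69174) = -64731/(-1728) = -64731*(-1/1728) = 21577/576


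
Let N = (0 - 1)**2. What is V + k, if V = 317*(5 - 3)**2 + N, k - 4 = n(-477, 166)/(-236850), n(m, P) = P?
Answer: 150754942/118425 ≈ 1273.0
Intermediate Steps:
k = 473617/118425 (k = 4 + 166/(-236850) = 4 + 166*(-1/236850) = 4 - 83/118425 = 473617/118425 ≈ 3.9993)
N = 1 (N = (-1)**2 = 1)
V = 1269 (V = 317*(5 - 3)**2 + 1 = 317*2**2 + 1 = 317*4 + 1 = 1268 + 1 = 1269)
V + k = 1269 + 473617/118425 = 150754942/118425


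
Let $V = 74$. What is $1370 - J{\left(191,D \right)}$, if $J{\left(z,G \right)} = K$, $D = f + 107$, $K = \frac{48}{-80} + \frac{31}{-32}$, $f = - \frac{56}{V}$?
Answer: $\frac{219451}{160} \approx 1371.6$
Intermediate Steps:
$f = - \frac{28}{37}$ ($f = - \frac{56}{74} = \left(-56\right) \frac{1}{74} = - \frac{28}{37} \approx -0.75676$)
$K = - \frac{251}{160}$ ($K = 48 \left(- \frac{1}{80}\right) + 31 \left(- \frac{1}{32}\right) = - \frac{3}{5} - \frac{31}{32} = - \frac{251}{160} \approx -1.5688$)
$D = \frac{3931}{37}$ ($D = - \frac{28}{37} + 107 = \frac{3931}{37} \approx 106.24$)
$J{\left(z,G \right)} = - \frac{251}{160}$
$1370 - J{\left(191,D \right)} = 1370 - - \frac{251}{160} = 1370 + \frac{251}{160} = \frac{219451}{160}$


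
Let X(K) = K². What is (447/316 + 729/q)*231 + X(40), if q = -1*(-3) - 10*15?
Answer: 1727995/2212 ≈ 781.19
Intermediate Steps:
q = -147 (q = 3 - 150 = -147)
(447/316 + 729/q)*231 + X(40) = (447/316 + 729/(-147))*231 + 40² = (447*(1/316) + 729*(-1/147))*231 + 1600 = (447/316 - 243/49)*231 + 1600 = -54885/15484*231 + 1600 = -1811205/2212 + 1600 = 1727995/2212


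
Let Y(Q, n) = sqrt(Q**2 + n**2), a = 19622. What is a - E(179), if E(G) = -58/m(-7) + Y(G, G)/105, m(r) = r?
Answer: 137296/7 - 179*sqrt(2)/105 ≈ 19611.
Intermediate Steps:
E(G) = 58/7 + sqrt(2)*sqrt(G**2)/105 (E(G) = -58/(-7) + sqrt(G**2 + G**2)/105 = -58*(-1/7) + sqrt(2*G**2)*(1/105) = 58/7 + (sqrt(2)*sqrt(G**2))*(1/105) = 58/7 + sqrt(2)*sqrt(G**2)/105)
a - E(179) = 19622 - (58/7 + sqrt(2)*sqrt(179**2)/105) = 19622 - (58/7 + sqrt(2)*sqrt(32041)/105) = 19622 - (58/7 + (1/105)*sqrt(2)*179) = 19622 - (58/7 + 179*sqrt(2)/105) = 19622 + (-58/7 - 179*sqrt(2)/105) = 137296/7 - 179*sqrt(2)/105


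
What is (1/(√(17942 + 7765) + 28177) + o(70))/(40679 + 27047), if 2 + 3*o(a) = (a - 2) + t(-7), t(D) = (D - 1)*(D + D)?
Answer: 7437759013/8489820768564 - √25707/53768864867572 ≈ 0.00087608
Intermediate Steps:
t(D) = 2*D*(-1 + D) (t(D) = (-1 + D)*(2*D) = 2*D*(-1 + D))
o(a) = 36 + a/3 (o(a) = -⅔ + ((a - 2) + 2*(-7)*(-1 - 7))/3 = -⅔ + ((-2 + a) + 2*(-7)*(-8))/3 = -⅔ + ((-2 + a) + 112)/3 = -⅔ + (110 + a)/3 = -⅔ + (110/3 + a/3) = 36 + a/3)
(1/(√(17942 + 7765) + 28177) + o(70))/(40679 + 27047) = (1/(√(17942 + 7765) + 28177) + (36 + (⅓)*70))/(40679 + 27047) = (1/(√25707 + 28177) + (36 + 70/3))/67726 = (1/(28177 + √25707) + 178/3)*(1/67726) = (178/3 + 1/(28177 + √25707))*(1/67726) = 89/101589 + 1/(67726*(28177 + √25707))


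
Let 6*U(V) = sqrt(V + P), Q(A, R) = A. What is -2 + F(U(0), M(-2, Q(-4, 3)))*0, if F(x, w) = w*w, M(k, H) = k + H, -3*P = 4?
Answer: -2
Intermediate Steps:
P = -4/3 (P = -1/3*4 = -4/3 ≈ -1.3333)
M(k, H) = H + k
U(V) = sqrt(-4/3 + V)/6 (U(V) = sqrt(V - 4/3)/6 = sqrt(-4/3 + V)/6)
F(x, w) = w**2
-2 + F(U(0), M(-2, Q(-4, 3)))*0 = -2 + (-4 - 2)**2*0 = -2 + (-6)**2*0 = -2 + 36*0 = -2 + 0 = -2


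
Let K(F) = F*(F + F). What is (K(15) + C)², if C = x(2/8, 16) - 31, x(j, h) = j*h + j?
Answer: 2866249/16 ≈ 1.7914e+5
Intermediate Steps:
K(F) = 2*F² (K(F) = F*(2*F) = 2*F²)
x(j, h) = j + h*j (x(j, h) = h*j + j = j + h*j)
C = -107/4 (C = (2/8)*(1 + 16) - 31 = (2*(⅛))*17 - 31 = (¼)*17 - 31 = 17/4 - 31 = -107/4 ≈ -26.750)
(K(15) + C)² = (2*15² - 107/4)² = (2*225 - 107/4)² = (450 - 107/4)² = (1693/4)² = 2866249/16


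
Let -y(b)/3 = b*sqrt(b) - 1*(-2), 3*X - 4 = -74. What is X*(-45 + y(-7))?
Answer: 1190 - 490*I*sqrt(7) ≈ 1190.0 - 1296.4*I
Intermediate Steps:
X = -70/3 (X = 4/3 + (1/3)*(-74) = 4/3 - 74/3 = -70/3 ≈ -23.333)
y(b) = -6 - 3*b**(3/2) (y(b) = -3*(b*sqrt(b) - 1*(-2)) = -3*(b**(3/2) + 2) = -3*(2 + b**(3/2)) = -6 - 3*b**(3/2))
X*(-45 + y(-7)) = -70*(-45 + (-6 - (-21)*I*sqrt(7)))/3 = -70*(-45 + (-6 + 21*I*sqrt(7)))/3 = -70*(-51 + 21*I*sqrt(7))/3 = 1190 - 490*I*sqrt(7)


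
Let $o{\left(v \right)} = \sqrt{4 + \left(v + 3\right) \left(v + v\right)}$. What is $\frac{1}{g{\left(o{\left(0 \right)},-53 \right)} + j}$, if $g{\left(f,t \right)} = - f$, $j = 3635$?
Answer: $\frac{1}{3633} \approx 0.00027525$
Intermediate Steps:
$o{\left(v \right)} = \sqrt{4 + 2 v \left(3 + v\right)}$ ($o{\left(v \right)} = \sqrt{4 + \left(3 + v\right) 2 v} = \sqrt{4 + 2 v \left(3 + v\right)}$)
$\frac{1}{g{\left(o{\left(0 \right)},-53 \right)} + j} = \frac{1}{- \sqrt{4 + 2 \cdot 0^{2} + 6 \cdot 0} + 3635} = \frac{1}{- \sqrt{4 + 2 \cdot 0 + 0} + 3635} = \frac{1}{- \sqrt{4 + 0 + 0} + 3635} = \frac{1}{- \sqrt{4} + 3635} = \frac{1}{\left(-1\right) 2 + 3635} = \frac{1}{-2 + 3635} = \frac{1}{3633}$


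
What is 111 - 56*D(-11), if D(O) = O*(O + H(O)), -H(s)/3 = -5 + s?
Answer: 22903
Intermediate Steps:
H(s) = 15 - 3*s (H(s) = -3*(-5 + s) = 15 - 3*s)
D(O) = O*(15 - 2*O) (D(O) = O*(O + (15 - 3*O)) = O*(15 - 2*O))
111 - 56*D(-11) = 111 - (-616)*(15 - 2*(-11)) = 111 - (-616)*(15 + 22) = 111 - (-616)*37 = 111 - 56*(-407) = 111 + 22792 = 22903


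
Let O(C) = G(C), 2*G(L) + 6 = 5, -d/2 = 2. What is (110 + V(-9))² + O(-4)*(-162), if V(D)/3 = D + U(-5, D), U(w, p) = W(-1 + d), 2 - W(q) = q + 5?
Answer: 8002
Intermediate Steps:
d = -4 (d = -2*2 = -4)
G(L) = -½ (G(L) = -3 + (½)*5 = -3 + 5/2 = -½)
W(q) = -3 - q (W(q) = 2 - (q + 5) = 2 - (5 + q) = 2 + (-5 - q) = -3 - q)
U(w, p) = 2 (U(w, p) = -3 - (-1 - 4) = -3 - 1*(-5) = -3 + 5 = 2)
O(C) = -½
V(D) = 6 + 3*D (V(D) = 3*(D + 2) = 3*(2 + D) = 6 + 3*D)
(110 + V(-9))² + O(-4)*(-162) = (110 + (6 + 3*(-9)))² - ½*(-162) = (110 + (6 - 27))² + 81 = (110 - 21)² + 81 = 89² + 81 = 7921 + 81 = 8002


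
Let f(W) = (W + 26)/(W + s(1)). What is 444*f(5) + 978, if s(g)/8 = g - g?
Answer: 18654/5 ≈ 3730.8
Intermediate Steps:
s(g) = 0 (s(g) = 8*(g - g) = 8*0 = 0)
f(W) = (26 + W)/W (f(W) = (W + 26)/(W + 0) = (26 + W)/W)
444*f(5) + 978 = 444*((26 + 5)/5) + 978 = 444*((⅕)*31) + 978 = 444*(31/5) + 978 = 13764/5 + 978 = 18654/5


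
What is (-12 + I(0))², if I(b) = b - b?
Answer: 144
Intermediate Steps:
I(b) = 0
(-12 + I(0))² = (-12 + 0)² = (-12)² = 144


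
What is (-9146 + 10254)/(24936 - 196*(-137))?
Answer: 277/12947 ≈ 0.021395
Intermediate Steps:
(-9146 + 10254)/(24936 - 196*(-137)) = 1108/(24936 + 26852) = 1108/51788 = 1108*(1/51788) = 277/12947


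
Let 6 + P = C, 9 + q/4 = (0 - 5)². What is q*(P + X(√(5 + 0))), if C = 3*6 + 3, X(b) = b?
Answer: 960 + 64*√5 ≈ 1103.1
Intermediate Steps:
q = 64 (q = -36 + 4*(0 - 5)² = -36 + 4*(-5)² = -36 + 4*25 = -36 + 100 = 64)
C = 21 (C = 18 + 3 = 21)
P = 15 (P = -6 + 21 = 15)
q*(P + X(√(5 + 0))) = 64*(15 + √(5 + 0)) = 64*(15 + √5) = 960 + 64*√5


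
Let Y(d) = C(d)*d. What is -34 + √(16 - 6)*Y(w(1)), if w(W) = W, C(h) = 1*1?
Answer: -34 + √10 ≈ -30.838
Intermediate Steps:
C(h) = 1
Y(d) = d (Y(d) = 1*d = d)
-34 + √(16 - 6)*Y(w(1)) = -34 + √(16 - 6)*1 = -34 + √10*1 = -34 + √10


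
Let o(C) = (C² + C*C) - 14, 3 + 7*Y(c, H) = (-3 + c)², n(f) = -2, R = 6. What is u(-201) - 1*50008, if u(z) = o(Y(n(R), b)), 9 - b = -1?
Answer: -2450110/49 ≈ -50002.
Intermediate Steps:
b = 10 (b = 9 - 1*(-1) = 9 + 1 = 10)
Y(c, H) = -3/7 + (-3 + c)²/7
o(C) = -14 + 2*C² (o(C) = (C² + C²) - 14 = 2*C² - 14 = -14 + 2*C²)
u(z) = 282/49 (u(z) = -14 + 2*(-3/7 + (-3 - 2)²/7)² = -14 + 2*(-3/7 + (⅐)*(-5)²)² = -14 + 2*(-3/7 + (⅐)*25)² = -14 + 2*(-3/7 + 25/7)² = -14 + 2*(22/7)² = -14 + 2*(484/49) = -14 + 968/49 = 282/49)
u(-201) - 1*50008 = 282/49 - 1*50008 = 282/49 - 50008 = -2450110/49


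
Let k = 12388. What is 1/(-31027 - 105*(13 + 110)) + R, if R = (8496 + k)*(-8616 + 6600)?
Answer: -1850052411649/43942 ≈ -4.2102e+7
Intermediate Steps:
R = -42102144 (R = (8496 + 12388)*(-8616 + 6600) = 20884*(-2016) = -42102144)
1/(-31027 - 105*(13 + 110)) + R = 1/(-31027 - 105*(13 + 110)) - 42102144 = 1/(-31027 - 105*123) - 42102144 = 1/(-31027 - 12915) - 42102144 = 1/(-43942) - 42102144 = -1/43942 - 42102144 = -1850052411649/43942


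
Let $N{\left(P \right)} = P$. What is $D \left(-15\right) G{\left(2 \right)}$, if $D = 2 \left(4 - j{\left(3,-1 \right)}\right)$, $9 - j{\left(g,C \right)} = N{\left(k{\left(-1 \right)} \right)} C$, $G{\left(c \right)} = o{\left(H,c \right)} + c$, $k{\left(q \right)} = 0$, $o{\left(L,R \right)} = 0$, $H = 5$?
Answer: $300$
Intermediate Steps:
$G{\left(c \right)} = c$ ($G{\left(c \right)} = 0 + c = c$)
$j{\left(g,C \right)} = 9$ ($j{\left(g,C \right)} = 9 - 0 C = 9 - 0 = 9 + 0 = 9$)
$D = -10$ ($D = 2 \left(4 - 9\right) = 2 \left(-5\right) = -10$)
$D \left(-15\right) G{\left(2 \right)} = \left(-10\right) \left(-15\right) 2 = 150 \cdot 2 = 300$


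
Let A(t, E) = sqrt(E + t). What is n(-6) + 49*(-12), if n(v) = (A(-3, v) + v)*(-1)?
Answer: -582 - 3*I ≈ -582.0 - 3.0*I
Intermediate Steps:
n(v) = -v - sqrt(-3 + v) (n(v) = (sqrt(v - 3) + v)*(-1) = (sqrt(-3 + v) + v)*(-1) = (v + sqrt(-3 + v))*(-1) = -v - sqrt(-3 + v))
n(-6) + 49*(-12) = (-1*(-6) - sqrt(-3 - 6)) + 49*(-12) = (6 - sqrt(-9)) - 588 = (6 - 3*I) - 588 = -582 - 3*I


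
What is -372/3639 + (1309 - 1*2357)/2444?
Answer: -393570/741143 ≈ -0.53103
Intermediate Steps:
-372/3639 + (1309 - 1*2357)/2444 = -372*1/3639 + (1309 - 2357)*(1/2444) = -124/1213 - 1048*1/2444 = -124/1213 - 262/611 = -393570/741143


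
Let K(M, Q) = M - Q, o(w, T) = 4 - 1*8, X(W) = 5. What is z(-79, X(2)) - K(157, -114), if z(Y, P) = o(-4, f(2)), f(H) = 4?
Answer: -275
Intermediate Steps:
o(w, T) = -4 (o(w, T) = 4 - 8 = -4)
z(Y, P) = -4
z(-79, X(2)) - K(157, -114) = -4 - (157 - 1*(-114)) = -4 - (157 + 114) = -4 - 1*271 = -4 - 271 = -275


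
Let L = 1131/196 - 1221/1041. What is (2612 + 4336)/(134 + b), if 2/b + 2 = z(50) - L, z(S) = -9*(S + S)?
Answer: 71401711422/1377039697 ≈ 51.852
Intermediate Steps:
z(S) = -18*S
L = 312685/68012 (L = 1131*(1/196) - 1221*1/1041 = 1131/196 - 407/347 = 312685/68012 ≈ 4.5975)
b = -136024/61659509 (b = 2/(-2 + (-18*50 - 1*312685/68012)) = 2/(-2 + (-900 - 312685/68012)) = 2/(-2 - 61523485/68012) = 2/(-61659509/68012) = 2*(-68012/61659509) = -136024/61659509 ≈ -0.0022060)
(2612 + 4336)/(134 + b) = (2612 + 4336)/(134 - 136024/61659509) = 6948/(8262238182/61659509) = 6948*(61659509/8262238182) = 71401711422/1377039697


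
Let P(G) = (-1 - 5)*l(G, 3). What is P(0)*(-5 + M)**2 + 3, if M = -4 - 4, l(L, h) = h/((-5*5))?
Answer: 3117/25 ≈ 124.68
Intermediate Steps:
l(L, h) = -h/25 (l(L, h) = h/(-25) = h*(-1/25) = -h/25)
P(G) = 18/25 (P(G) = (-1 - 5)*(-1/25*3) = -6*(-3/25) = 18/25)
M = -8
P(0)*(-5 + M)**2 + 3 = 18*(-5 - 8)**2/25 + 3 = (18/25)*(-13)**2 + 3 = (18/25)*169 + 3 = 3042/25 + 3 = 3117/25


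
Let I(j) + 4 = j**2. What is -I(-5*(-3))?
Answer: -221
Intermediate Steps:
I(j) = -4 + j**2
-I(-5*(-3)) = -(-4 + (-5*(-3))**2) = -(-4 + 15**2) = -(-4 + 225) = -1*221 = -221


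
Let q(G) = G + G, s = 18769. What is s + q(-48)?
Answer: 18673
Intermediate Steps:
q(G) = 2*G
s + q(-48) = 18769 + 2*(-48) = 18769 - 96 = 18673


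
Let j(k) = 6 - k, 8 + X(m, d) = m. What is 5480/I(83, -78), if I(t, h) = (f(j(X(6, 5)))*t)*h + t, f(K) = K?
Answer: -5480/51709 ≈ -0.10598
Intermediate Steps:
X(m, d) = -8 + m
I(t, h) = t + 8*h*t (I(t, h) = ((6 - (-8 + 6))*t)*h + t = ((6 - 1*(-2))*t)*h + t = ((6 + 2)*t)*h + t = (8*t)*h + t = 8*h*t + t = t + 8*h*t)
5480/I(83, -78) = 5480/((83*(1 + 8*(-78)))) = 5480/((83*(1 - 624))) = 5480/((83*(-623))) = 5480/(-51709) = 5480*(-1/51709) = -5480/51709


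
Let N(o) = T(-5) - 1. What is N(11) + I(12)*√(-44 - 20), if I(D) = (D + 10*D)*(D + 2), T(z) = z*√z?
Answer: -1 + 14784*I - 5*I*√5 ≈ -1.0 + 14773.0*I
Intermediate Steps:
T(z) = z^(3/2)
N(o) = -1 - 5*I*√5 (N(o) = (-5)^(3/2) - 1 = -5*I*√5 - 1 = -1 - 5*I*√5)
I(D) = 11*D*(2 + D) (I(D) = (11*D)*(2 + D) = 11*D*(2 + D))
N(11) + I(12)*√(-44 - 20) = (-1 - 5*I*√5) + (11*12*(2 + 12))*√(-44 - 20) = (-1 - 5*I*√5) + (11*12*14)*√(-64) = (-1 - 5*I*√5) + 1848*(8*I) = (-1 - 5*I*√5) + 14784*I = -1 + 14784*I - 5*I*√5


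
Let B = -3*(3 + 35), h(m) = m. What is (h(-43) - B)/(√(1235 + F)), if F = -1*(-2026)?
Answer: 71*√3261/3261 ≈ 1.2433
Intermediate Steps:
F = 2026
B = -114 (B = -3*38 = -114)
(h(-43) - B)/(√(1235 + F)) = (-43 - 1*(-114))/(√(1235 + 2026)) = (-43 + 114)/(√3261) = 71*(√3261/3261) = 71*√3261/3261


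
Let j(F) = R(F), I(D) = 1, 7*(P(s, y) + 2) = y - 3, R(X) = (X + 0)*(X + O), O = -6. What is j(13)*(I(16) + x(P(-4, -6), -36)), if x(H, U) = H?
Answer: -208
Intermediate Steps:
R(X) = X*(-6 + X) (R(X) = (X + 0)*(X - 6) = X*(-6 + X))
P(s, y) = -17/7 + y/7 (P(s, y) = -2 + (y - 3)/7 = -2 + (-3 + y)/7 = -2 + (-3/7 + y/7) = -17/7 + y/7)
j(F) = F*(-6 + F)
j(13)*(I(16) + x(P(-4, -6), -36)) = (13*(-6 + 13))*(1 + (-17/7 + (⅐)*(-6))) = (13*7)*(1 + (-17/7 - 6/7)) = 91*(1 - 23/7) = 91*(-16/7) = -208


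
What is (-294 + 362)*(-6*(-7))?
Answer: 2856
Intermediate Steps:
(-294 + 362)*(-6*(-7)) = 68*42 = 2856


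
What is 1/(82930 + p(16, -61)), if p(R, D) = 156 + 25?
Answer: 1/83111 ≈ 1.2032e-5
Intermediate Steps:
p(R, D) = 181
1/(82930 + p(16, -61)) = 1/(82930 + 181) = 1/83111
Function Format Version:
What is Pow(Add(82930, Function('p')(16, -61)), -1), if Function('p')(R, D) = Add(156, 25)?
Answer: Rational(1, 83111) ≈ 1.2032e-5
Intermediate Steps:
Function('p')(R, D) = 181
Pow(Add(82930, Function('p')(16, -61)), -1) = Pow(Add(82930, 181), -1) = Pow(83111, -1) = Rational(1, 83111)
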